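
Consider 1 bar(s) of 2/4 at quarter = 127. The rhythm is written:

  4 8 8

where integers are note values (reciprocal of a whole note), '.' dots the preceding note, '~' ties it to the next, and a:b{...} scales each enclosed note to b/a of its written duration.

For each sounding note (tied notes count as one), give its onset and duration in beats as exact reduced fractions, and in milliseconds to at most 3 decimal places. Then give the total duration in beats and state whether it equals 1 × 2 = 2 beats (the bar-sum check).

1) 0.0ms=0b +472.441ms=1b
2) 472.441ms=1b +236.22ms=1/2b
3) 708.661ms=3/2b +236.22ms=1/2b
Σ=2b of 2 (127bpm 2/4) — PASS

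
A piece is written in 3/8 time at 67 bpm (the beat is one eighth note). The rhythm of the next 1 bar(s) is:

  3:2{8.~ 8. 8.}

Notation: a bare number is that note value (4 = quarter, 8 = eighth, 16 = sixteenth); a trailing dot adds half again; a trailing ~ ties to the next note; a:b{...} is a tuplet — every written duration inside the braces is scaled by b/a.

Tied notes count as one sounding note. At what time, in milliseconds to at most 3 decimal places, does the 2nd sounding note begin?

note 2 onset = 2b = 1791.045ms

1. 0.0ms @ 0 + 1791.045ms (2)
2. 1791.045ms @ 2 + 895.522ms (1)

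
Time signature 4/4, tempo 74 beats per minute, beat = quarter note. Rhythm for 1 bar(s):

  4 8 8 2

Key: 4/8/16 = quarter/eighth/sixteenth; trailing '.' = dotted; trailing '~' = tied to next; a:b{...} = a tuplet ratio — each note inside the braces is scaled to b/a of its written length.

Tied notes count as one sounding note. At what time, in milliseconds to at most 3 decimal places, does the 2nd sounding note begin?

note 2 onset = 1b = 810.811ms

1. 0.0ms @ 0 + 810.811ms (1)
2. 810.811ms @ 1 + 405.405ms (1/2)
3. 1216.216ms @ 3/2 + 405.405ms (1/2)
4. 1621.622ms @ 2 + 1621.622ms (2)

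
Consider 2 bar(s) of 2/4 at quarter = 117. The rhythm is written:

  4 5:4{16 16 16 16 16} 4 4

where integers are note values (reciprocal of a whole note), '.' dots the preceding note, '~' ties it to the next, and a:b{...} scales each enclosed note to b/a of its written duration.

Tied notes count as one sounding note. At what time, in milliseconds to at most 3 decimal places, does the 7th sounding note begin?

1. 0.0ms @ 0 + 512.821ms (1)
2. 512.821ms @ 1 + 102.564ms (1/5)
3. 615.385ms @ 6/5 + 102.564ms (1/5)
4. 717.949ms @ 7/5 + 102.564ms (1/5)
5. 820.513ms @ 8/5 + 102.564ms (1/5)
6. 923.077ms @ 9/5 + 102.564ms (1/5)
7. 1025.641ms @ 2 + 512.821ms (1)
8. 1538.462ms @ 3 + 512.821ms (1)

note 7 onset = 2b = 1025.641ms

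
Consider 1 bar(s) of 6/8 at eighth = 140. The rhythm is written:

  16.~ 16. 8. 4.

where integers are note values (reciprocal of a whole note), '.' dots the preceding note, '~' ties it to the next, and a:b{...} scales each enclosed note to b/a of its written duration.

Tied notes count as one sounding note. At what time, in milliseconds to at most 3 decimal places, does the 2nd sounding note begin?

note 2 onset = 3/2b = 642.857ms

1. 0.0ms @ 0 + 642.857ms (3/2)
2. 642.857ms @ 3/2 + 642.857ms (3/2)
3. 1285.714ms @ 3 + 1285.714ms (3)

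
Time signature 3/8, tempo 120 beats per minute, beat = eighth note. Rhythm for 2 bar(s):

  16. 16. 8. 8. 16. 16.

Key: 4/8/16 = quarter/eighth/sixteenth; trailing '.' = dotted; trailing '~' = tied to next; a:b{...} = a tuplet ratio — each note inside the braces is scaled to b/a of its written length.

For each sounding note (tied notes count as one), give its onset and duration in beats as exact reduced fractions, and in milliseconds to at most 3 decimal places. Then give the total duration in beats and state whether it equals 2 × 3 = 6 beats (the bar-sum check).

1) 0.0ms=0b +375.0ms=3/4b
2) 375.0ms=3/4b +375.0ms=3/4b
3) 750.0ms=3/2b +750.0ms=3/2b
4) 1500.0ms=3b +750.0ms=3/2b
5) 2250.0ms=9/2b +375.0ms=3/4b
6) 2625.0ms=21/4b +375.0ms=3/4b
Σ=6b of 6 (120bpm 3/8) — PASS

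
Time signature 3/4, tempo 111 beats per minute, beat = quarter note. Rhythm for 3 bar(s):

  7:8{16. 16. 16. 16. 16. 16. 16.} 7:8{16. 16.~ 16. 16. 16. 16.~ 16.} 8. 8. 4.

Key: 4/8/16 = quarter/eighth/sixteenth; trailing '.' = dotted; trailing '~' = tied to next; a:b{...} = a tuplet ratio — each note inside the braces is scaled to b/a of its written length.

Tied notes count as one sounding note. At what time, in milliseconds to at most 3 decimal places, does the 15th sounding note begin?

note 15 onset = 15/2b = 4054.054ms

1. 0.0ms @ 0 + 231.66ms (3/7)
2. 231.66ms @ 3/7 + 231.66ms (3/7)
3. 463.32ms @ 6/7 + 231.66ms (3/7)
4. 694.981ms @ 9/7 + 231.66ms (3/7)
5. 926.641ms @ 12/7 + 231.66ms (3/7)
6. 1158.301ms @ 15/7 + 231.66ms (3/7)
7. 1389.961ms @ 18/7 + 231.66ms (3/7)
8. 1621.622ms @ 3 + 231.66ms (3/7)
9. 1853.282ms @ 24/7 + 463.32ms (6/7)
10. 2316.602ms @ 30/7 + 231.66ms (3/7)
11. 2548.263ms @ 33/7 + 231.66ms (3/7)
12. 2779.923ms @ 36/7 + 463.32ms (6/7)
13. 3243.243ms @ 6 + 405.405ms (3/4)
14. 3648.649ms @ 27/4 + 405.405ms (3/4)
15. 4054.054ms @ 15/2 + 810.811ms (3/2)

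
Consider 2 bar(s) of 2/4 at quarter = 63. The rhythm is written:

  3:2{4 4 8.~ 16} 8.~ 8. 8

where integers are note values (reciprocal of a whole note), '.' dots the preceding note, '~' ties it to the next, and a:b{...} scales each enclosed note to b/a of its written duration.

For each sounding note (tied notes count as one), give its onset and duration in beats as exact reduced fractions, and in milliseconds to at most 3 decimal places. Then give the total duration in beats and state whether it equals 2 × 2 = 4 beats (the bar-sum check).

1) 0.0ms=0b +634.921ms=2/3b
2) 634.921ms=2/3b +634.921ms=2/3b
3) 1269.841ms=4/3b +634.921ms=2/3b
4) 1904.762ms=2b +1428.571ms=3/2b
5) 3333.333ms=7/2b +476.19ms=1/2b
Σ=4b of 4 (63bpm 2/4) — PASS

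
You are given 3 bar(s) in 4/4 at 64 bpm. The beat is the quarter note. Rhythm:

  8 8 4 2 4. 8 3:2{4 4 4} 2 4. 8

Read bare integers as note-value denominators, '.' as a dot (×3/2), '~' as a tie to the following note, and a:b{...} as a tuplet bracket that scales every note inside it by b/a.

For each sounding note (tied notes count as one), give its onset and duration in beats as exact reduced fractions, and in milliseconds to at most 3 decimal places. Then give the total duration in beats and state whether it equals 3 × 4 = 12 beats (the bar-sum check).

1) 0.0ms=0b +468.75ms=1/2b
2) 468.75ms=1/2b +468.75ms=1/2b
3) 937.5ms=1b +937.5ms=1b
4) 1875.0ms=2b +1875.0ms=2b
5) 3750.0ms=4b +1406.25ms=3/2b
6) 5156.25ms=11/2b +468.75ms=1/2b
7) 5625.0ms=6b +625.0ms=2/3b
8) 6250.0ms=20/3b +625.0ms=2/3b
9) 6875.0ms=22/3b +625.0ms=2/3b
10) 7500.0ms=8b +1875.0ms=2b
11) 9375.0ms=10b +1406.25ms=3/2b
12) 10781.25ms=23/2b +468.75ms=1/2b
Σ=12b of 12 (64bpm 4/4) — PASS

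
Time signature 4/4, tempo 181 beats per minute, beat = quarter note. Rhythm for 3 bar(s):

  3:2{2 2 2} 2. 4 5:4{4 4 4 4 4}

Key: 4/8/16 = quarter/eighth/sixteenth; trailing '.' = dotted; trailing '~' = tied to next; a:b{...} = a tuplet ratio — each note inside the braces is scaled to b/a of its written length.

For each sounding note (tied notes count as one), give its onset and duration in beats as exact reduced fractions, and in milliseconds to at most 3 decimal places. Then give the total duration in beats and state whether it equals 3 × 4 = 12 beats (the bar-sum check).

1) 0.0ms=0b +441.989ms=4/3b
2) 441.989ms=4/3b +441.989ms=4/3b
3) 883.978ms=8/3b +441.989ms=4/3b
4) 1325.967ms=4b +994.475ms=3b
5) 2320.442ms=7b +331.492ms=1b
6) 2651.934ms=8b +265.193ms=4/5b
7) 2917.127ms=44/5b +265.193ms=4/5b
8) 3182.32ms=48/5b +265.193ms=4/5b
9) 3447.514ms=52/5b +265.193ms=4/5b
10) 3712.707ms=56/5b +265.193ms=4/5b
Σ=12b of 12 (181bpm 4/4) — PASS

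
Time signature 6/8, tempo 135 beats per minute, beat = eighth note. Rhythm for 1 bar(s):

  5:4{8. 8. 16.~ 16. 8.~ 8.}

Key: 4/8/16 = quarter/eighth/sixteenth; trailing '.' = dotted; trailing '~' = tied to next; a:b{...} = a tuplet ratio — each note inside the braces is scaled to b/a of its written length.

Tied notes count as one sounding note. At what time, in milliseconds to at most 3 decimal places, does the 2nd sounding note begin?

1. 0.0ms @ 0 + 533.333ms (6/5)
2. 533.333ms @ 6/5 + 533.333ms (6/5)
3. 1066.667ms @ 12/5 + 533.333ms (6/5)
4. 1600.0ms @ 18/5 + 1066.667ms (12/5)

note 2 onset = 6/5b = 533.333ms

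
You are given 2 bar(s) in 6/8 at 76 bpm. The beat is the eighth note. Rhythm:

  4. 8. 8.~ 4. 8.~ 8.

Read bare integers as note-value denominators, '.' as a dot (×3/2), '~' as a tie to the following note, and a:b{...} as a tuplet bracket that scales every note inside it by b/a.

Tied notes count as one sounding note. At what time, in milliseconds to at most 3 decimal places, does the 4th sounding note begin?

1. 0.0ms @ 0 + 2368.421ms (3)
2. 2368.421ms @ 3 + 1184.211ms (3/2)
3. 3552.632ms @ 9/2 + 3552.632ms (9/2)
4. 7105.263ms @ 9 + 2368.421ms (3)

note 4 onset = 9b = 7105.263ms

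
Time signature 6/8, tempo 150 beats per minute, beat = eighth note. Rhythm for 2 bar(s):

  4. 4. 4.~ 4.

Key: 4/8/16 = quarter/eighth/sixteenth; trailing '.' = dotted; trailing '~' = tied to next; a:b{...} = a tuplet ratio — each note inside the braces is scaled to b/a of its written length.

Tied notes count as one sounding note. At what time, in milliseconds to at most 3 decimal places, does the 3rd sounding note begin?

note 3 onset = 6b = 2400.0ms

1. 0.0ms @ 0 + 1200.0ms (3)
2. 1200.0ms @ 3 + 1200.0ms (3)
3. 2400.0ms @ 6 + 2400.0ms (6)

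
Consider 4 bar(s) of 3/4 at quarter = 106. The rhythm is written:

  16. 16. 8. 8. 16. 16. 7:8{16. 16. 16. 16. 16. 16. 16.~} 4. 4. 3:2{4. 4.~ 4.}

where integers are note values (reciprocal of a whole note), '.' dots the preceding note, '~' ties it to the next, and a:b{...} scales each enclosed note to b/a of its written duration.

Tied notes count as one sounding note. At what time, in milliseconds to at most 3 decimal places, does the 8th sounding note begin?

1. 0.0ms @ 0 + 212.264ms (3/8)
2. 212.264ms @ 3/8 + 212.264ms (3/8)
3. 424.528ms @ 3/4 + 424.528ms (3/4)
4. 849.057ms @ 3/2 + 424.528ms (3/4)
5. 1273.585ms @ 9/4 + 212.264ms (3/8)
6. 1485.849ms @ 21/8 + 212.264ms (3/8)
7. 1698.113ms @ 3 + 242.588ms (3/7)
8. 1940.701ms @ 24/7 + 242.588ms (3/7)
9. 2183.288ms @ 27/7 + 242.588ms (3/7)
10. 2425.876ms @ 30/7 + 242.588ms (3/7)
11. 2668.464ms @ 33/7 + 242.588ms (3/7)
12. 2911.051ms @ 36/7 + 242.588ms (3/7)
13. 3153.639ms @ 39/7 + 1091.644ms (27/14)
14. 4245.283ms @ 15/2 + 849.057ms (3/2)
15. 5094.34ms @ 9 + 566.038ms (1)
16. 5660.377ms @ 10 + 1132.075ms (2)

note 8 onset = 24/7b = 1940.701ms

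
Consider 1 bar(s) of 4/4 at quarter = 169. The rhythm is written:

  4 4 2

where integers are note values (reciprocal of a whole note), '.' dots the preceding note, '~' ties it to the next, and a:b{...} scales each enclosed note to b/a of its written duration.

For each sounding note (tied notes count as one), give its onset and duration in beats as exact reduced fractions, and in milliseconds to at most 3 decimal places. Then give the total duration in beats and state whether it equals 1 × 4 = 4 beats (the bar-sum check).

1) 0.0ms=0b +355.03ms=1b
2) 355.03ms=1b +355.03ms=1b
3) 710.059ms=2b +710.059ms=2b
Σ=4b of 4 (169bpm 4/4) — PASS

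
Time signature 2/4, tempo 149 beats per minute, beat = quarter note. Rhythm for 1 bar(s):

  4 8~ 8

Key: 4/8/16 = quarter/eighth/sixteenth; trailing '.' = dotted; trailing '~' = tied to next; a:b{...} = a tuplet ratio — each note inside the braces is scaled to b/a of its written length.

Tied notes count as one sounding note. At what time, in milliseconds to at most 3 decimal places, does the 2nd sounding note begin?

note 2 onset = 1b = 402.685ms

1. 0.0ms @ 0 + 402.685ms (1)
2. 402.685ms @ 1 + 402.685ms (1)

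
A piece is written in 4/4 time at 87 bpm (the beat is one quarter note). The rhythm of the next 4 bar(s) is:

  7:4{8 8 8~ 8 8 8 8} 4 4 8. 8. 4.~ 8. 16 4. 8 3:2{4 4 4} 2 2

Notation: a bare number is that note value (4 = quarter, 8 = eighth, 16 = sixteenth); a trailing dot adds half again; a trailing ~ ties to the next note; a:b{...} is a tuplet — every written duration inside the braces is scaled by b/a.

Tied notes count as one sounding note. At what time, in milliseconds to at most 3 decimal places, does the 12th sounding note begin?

note 12 onset = 31/4b = 5344.828ms

1. 0.0ms @ 0 + 197.044ms (2/7)
2. 197.044ms @ 2/7 + 197.044ms (2/7)
3. 394.089ms @ 4/7 + 394.089ms (4/7)
4. 788.177ms @ 8/7 + 197.044ms (2/7)
5. 985.222ms @ 10/7 + 197.044ms (2/7)
6. 1182.266ms @ 12/7 + 197.044ms (2/7)
7. 1379.31ms @ 2 + 689.655ms (1)
8. 2068.966ms @ 3 + 689.655ms (1)
9. 2758.621ms @ 4 + 517.241ms (3/4)
10. 3275.862ms @ 19/4 + 517.241ms (3/4)
11. 3793.103ms @ 11/2 + 1551.724ms (9/4)
12. 5344.828ms @ 31/4 + 172.414ms (1/4)
13. 5517.241ms @ 8 + 1034.483ms (3/2)
14. 6551.724ms @ 19/2 + 344.828ms (1/2)
15. 6896.552ms @ 10 + 459.77ms (2/3)
16. 7356.322ms @ 32/3 + 459.77ms (2/3)
17. 7816.092ms @ 34/3 + 459.77ms (2/3)
18. 8275.862ms @ 12 + 1379.31ms (2)
19. 9655.172ms @ 14 + 1379.31ms (2)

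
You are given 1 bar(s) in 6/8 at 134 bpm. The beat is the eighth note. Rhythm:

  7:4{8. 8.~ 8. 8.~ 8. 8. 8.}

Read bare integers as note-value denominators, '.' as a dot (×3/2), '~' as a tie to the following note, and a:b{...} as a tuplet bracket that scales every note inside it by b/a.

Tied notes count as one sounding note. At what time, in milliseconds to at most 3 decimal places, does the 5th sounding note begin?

1. 0.0ms @ 0 + 383.795ms (6/7)
2. 383.795ms @ 6/7 + 767.591ms (12/7)
3. 1151.386ms @ 18/7 + 767.591ms (12/7)
4. 1918.977ms @ 30/7 + 383.795ms (6/7)
5. 2302.772ms @ 36/7 + 383.795ms (6/7)

note 5 onset = 36/7b = 2302.772ms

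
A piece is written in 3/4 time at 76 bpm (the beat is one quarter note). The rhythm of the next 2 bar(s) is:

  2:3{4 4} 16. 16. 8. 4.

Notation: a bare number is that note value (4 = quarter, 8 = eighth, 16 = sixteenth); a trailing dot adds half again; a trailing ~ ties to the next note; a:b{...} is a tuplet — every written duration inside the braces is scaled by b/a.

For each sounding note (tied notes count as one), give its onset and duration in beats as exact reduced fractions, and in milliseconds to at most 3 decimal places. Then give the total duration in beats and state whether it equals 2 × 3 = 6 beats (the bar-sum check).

1) 0.0ms=0b +1184.211ms=3/2b
2) 1184.211ms=3/2b +1184.211ms=3/2b
3) 2368.421ms=3b +296.053ms=3/8b
4) 2664.474ms=27/8b +296.053ms=3/8b
5) 2960.526ms=15/4b +592.105ms=3/4b
6) 3552.632ms=9/2b +1184.211ms=3/2b
Σ=6b of 6 (76bpm 3/4) — PASS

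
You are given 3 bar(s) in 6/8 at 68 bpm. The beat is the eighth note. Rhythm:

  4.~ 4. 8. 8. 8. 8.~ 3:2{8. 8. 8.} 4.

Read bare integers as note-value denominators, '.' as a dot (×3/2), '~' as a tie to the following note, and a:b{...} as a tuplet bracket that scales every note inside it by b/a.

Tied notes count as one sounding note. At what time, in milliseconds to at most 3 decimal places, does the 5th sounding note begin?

1. 0.0ms @ 0 + 5294.118ms (6)
2. 5294.118ms @ 6 + 1323.529ms (3/2)
3. 6617.647ms @ 15/2 + 1323.529ms (3/2)
4. 7941.176ms @ 9 + 1323.529ms (3/2)
5. 9264.706ms @ 21/2 + 2205.882ms (5/2)
6. 11470.588ms @ 13 + 882.353ms (1)
7. 12352.941ms @ 14 + 882.353ms (1)
8. 13235.294ms @ 15 + 2647.059ms (3)

note 5 onset = 21/2b = 9264.706ms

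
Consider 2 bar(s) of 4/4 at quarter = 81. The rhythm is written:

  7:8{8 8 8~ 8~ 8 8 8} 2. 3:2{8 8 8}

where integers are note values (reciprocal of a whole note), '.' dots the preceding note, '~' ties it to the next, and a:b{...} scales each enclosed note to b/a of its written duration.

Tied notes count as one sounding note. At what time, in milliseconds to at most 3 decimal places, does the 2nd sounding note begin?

note 2 onset = 4/7b = 423.28ms

1. 0.0ms @ 0 + 423.28ms (4/7)
2. 423.28ms @ 4/7 + 423.28ms (4/7)
3. 846.561ms @ 8/7 + 1269.841ms (12/7)
4. 2116.402ms @ 20/7 + 423.28ms (4/7)
5. 2539.683ms @ 24/7 + 423.28ms (4/7)
6. 2962.963ms @ 4 + 2222.222ms (3)
7. 5185.185ms @ 7 + 246.914ms (1/3)
8. 5432.099ms @ 22/3 + 246.914ms (1/3)
9. 5679.012ms @ 23/3 + 246.914ms (1/3)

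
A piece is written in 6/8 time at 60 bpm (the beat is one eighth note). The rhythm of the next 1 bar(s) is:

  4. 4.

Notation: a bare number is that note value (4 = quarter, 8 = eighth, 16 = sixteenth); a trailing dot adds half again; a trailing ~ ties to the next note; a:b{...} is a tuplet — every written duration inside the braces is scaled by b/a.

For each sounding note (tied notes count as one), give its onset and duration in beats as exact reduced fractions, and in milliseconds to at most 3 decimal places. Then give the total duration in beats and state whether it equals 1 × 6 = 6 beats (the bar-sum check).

1) 0.0ms=0b +3000.0ms=3b
2) 3000.0ms=3b +3000.0ms=3b
Σ=6b of 6 (60bpm 6/8) — PASS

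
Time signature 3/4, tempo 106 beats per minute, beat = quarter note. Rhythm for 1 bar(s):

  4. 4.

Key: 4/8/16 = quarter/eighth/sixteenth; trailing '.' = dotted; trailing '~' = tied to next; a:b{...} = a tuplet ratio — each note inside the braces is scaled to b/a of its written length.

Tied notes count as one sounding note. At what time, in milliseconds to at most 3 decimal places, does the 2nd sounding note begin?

note 2 onset = 3/2b = 849.057ms

1. 0.0ms @ 0 + 849.057ms (3/2)
2. 849.057ms @ 3/2 + 849.057ms (3/2)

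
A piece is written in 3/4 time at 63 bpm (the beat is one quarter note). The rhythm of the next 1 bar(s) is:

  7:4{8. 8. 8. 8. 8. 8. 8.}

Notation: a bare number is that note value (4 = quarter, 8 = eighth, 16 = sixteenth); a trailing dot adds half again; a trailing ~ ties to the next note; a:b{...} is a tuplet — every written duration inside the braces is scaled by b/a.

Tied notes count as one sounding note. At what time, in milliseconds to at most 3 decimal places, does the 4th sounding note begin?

note 4 onset = 9/7b = 1224.49ms

1. 0.0ms @ 0 + 408.163ms (3/7)
2. 408.163ms @ 3/7 + 408.163ms (3/7)
3. 816.327ms @ 6/7 + 408.163ms (3/7)
4. 1224.49ms @ 9/7 + 408.163ms (3/7)
5. 1632.653ms @ 12/7 + 408.163ms (3/7)
6. 2040.816ms @ 15/7 + 408.163ms (3/7)
7. 2448.98ms @ 18/7 + 408.163ms (3/7)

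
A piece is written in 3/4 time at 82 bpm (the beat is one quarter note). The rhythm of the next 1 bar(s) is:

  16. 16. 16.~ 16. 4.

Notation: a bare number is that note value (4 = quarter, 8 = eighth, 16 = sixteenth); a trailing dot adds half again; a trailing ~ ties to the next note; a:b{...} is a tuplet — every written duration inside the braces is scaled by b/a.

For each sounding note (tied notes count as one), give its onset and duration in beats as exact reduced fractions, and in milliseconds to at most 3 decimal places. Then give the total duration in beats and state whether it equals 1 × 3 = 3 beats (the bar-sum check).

1) 0.0ms=0b +274.39ms=3/8b
2) 274.39ms=3/8b +274.39ms=3/8b
3) 548.78ms=3/4b +548.78ms=3/4b
4) 1097.561ms=3/2b +1097.561ms=3/2b
Σ=3b of 3 (82bpm 3/4) — PASS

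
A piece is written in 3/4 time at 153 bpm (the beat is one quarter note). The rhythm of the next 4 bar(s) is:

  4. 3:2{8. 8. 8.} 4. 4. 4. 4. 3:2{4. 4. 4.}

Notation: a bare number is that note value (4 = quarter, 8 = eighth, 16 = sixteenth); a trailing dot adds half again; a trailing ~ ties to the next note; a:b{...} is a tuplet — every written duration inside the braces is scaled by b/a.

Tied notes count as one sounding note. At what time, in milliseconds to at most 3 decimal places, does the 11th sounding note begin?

note 11 onset = 11b = 4313.725ms

1. 0.0ms @ 0 + 588.235ms (3/2)
2. 588.235ms @ 3/2 + 196.078ms (1/2)
3. 784.314ms @ 2 + 196.078ms (1/2)
4. 980.392ms @ 5/2 + 196.078ms (1/2)
5. 1176.471ms @ 3 + 588.235ms (3/2)
6. 1764.706ms @ 9/2 + 588.235ms (3/2)
7. 2352.941ms @ 6 + 588.235ms (3/2)
8. 2941.176ms @ 15/2 + 588.235ms (3/2)
9. 3529.412ms @ 9 + 392.157ms (1)
10. 3921.569ms @ 10 + 392.157ms (1)
11. 4313.725ms @ 11 + 392.157ms (1)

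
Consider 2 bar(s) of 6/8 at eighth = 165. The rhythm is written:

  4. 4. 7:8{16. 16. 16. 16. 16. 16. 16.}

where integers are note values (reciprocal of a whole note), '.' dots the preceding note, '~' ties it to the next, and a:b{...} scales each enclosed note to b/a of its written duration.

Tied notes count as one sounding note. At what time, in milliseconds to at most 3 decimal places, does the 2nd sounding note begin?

1. 0.0ms @ 0 + 1090.909ms (3)
2. 1090.909ms @ 3 + 1090.909ms (3)
3. 2181.818ms @ 6 + 311.688ms (6/7)
4. 2493.506ms @ 48/7 + 311.688ms (6/7)
5. 2805.195ms @ 54/7 + 311.688ms (6/7)
6. 3116.883ms @ 60/7 + 311.688ms (6/7)
7. 3428.571ms @ 66/7 + 311.688ms (6/7)
8. 3740.26ms @ 72/7 + 311.688ms (6/7)
9. 4051.948ms @ 78/7 + 311.688ms (6/7)

note 2 onset = 3b = 1090.909ms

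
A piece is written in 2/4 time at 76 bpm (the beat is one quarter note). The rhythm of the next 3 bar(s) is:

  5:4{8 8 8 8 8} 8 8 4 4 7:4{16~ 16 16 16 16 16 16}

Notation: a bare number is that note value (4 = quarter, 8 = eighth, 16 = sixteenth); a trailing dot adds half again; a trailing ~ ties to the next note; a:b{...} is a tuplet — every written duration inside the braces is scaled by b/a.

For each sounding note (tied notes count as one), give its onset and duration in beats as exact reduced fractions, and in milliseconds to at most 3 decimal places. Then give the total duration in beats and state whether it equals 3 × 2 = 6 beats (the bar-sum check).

1) 0.0ms=0b +315.789ms=2/5b
2) 315.789ms=2/5b +315.789ms=2/5b
3) 631.579ms=4/5b +315.789ms=2/5b
4) 947.368ms=6/5b +315.789ms=2/5b
5) 1263.158ms=8/5b +315.789ms=2/5b
6) 1578.947ms=2b +394.737ms=1/2b
7) 1973.684ms=5/2b +394.737ms=1/2b
8) 2368.421ms=3b +789.474ms=1b
9) 3157.895ms=4b +789.474ms=1b
10) 3947.368ms=5b +225.564ms=2/7b
11) 4172.932ms=37/7b +112.782ms=1/7b
12) 4285.714ms=38/7b +112.782ms=1/7b
13) 4398.496ms=39/7b +112.782ms=1/7b
14) 4511.278ms=40/7b +112.782ms=1/7b
15) 4624.06ms=41/7b +112.782ms=1/7b
Σ=6b of 6 (76bpm 2/4) — PASS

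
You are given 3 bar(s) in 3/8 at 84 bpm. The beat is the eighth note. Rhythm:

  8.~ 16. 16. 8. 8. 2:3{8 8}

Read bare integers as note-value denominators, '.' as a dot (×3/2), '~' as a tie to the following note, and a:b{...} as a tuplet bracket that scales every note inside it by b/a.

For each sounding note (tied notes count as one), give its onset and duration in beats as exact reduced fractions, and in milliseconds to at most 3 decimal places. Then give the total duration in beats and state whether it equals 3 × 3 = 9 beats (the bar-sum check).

1) 0.0ms=0b +1607.143ms=9/4b
2) 1607.143ms=9/4b +535.714ms=3/4b
3) 2142.857ms=3b +1071.429ms=3/2b
4) 3214.286ms=9/2b +1071.429ms=3/2b
5) 4285.714ms=6b +1071.429ms=3/2b
6) 5357.143ms=15/2b +1071.429ms=3/2b
Σ=9b of 9 (84bpm 3/8) — PASS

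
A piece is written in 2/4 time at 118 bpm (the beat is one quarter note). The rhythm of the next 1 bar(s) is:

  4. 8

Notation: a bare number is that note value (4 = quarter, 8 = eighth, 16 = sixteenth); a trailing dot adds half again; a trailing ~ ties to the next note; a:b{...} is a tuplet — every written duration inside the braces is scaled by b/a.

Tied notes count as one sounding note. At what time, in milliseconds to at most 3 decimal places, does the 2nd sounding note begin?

1. 0.0ms @ 0 + 762.712ms (3/2)
2. 762.712ms @ 3/2 + 254.237ms (1/2)

note 2 onset = 3/2b = 762.712ms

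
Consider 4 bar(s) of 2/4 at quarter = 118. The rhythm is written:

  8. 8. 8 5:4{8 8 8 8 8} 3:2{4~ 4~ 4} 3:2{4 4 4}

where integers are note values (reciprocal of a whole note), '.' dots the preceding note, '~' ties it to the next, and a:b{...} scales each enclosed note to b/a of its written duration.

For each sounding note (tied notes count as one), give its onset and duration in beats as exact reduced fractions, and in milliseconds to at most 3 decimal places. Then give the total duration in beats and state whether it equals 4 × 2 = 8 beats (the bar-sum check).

1) 0.0ms=0b +381.356ms=3/4b
2) 381.356ms=3/4b +381.356ms=3/4b
3) 762.712ms=3/2b +254.237ms=1/2b
4) 1016.949ms=2b +203.39ms=2/5b
5) 1220.339ms=12/5b +203.39ms=2/5b
6) 1423.729ms=14/5b +203.39ms=2/5b
7) 1627.119ms=16/5b +203.39ms=2/5b
8) 1830.508ms=18/5b +203.39ms=2/5b
9) 2033.898ms=4b +1016.949ms=2b
10) 3050.847ms=6b +338.983ms=2/3b
11) 3389.831ms=20/3b +338.983ms=2/3b
12) 3728.814ms=22/3b +338.983ms=2/3b
Σ=8b of 8 (118bpm 2/4) — PASS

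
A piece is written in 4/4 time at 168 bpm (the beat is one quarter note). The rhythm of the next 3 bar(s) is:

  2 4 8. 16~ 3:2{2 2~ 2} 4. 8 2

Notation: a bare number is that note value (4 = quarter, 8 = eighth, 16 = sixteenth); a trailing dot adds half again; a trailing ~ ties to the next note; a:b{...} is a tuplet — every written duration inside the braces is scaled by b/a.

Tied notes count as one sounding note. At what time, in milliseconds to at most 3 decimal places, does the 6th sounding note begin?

1. 0.0ms @ 0 + 714.286ms (2)
2. 714.286ms @ 2 + 357.143ms (1)
3. 1071.429ms @ 3 + 267.857ms (3/4)
4. 1339.286ms @ 15/4 + 565.476ms (19/12)
5. 1904.762ms @ 16/3 + 952.381ms (8/3)
6. 2857.143ms @ 8 + 535.714ms (3/2)
7. 3392.857ms @ 19/2 + 178.571ms (1/2)
8. 3571.429ms @ 10 + 714.286ms (2)

note 6 onset = 8b = 2857.143ms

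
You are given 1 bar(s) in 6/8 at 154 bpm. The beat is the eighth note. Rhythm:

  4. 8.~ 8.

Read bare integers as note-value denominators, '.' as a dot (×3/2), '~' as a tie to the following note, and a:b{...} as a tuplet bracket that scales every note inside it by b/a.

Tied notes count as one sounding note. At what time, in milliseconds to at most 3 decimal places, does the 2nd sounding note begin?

note 2 onset = 3b = 1168.831ms

1. 0.0ms @ 0 + 1168.831ms (3)
2. 1168.831ms @ 3 + 1168.831ms (3)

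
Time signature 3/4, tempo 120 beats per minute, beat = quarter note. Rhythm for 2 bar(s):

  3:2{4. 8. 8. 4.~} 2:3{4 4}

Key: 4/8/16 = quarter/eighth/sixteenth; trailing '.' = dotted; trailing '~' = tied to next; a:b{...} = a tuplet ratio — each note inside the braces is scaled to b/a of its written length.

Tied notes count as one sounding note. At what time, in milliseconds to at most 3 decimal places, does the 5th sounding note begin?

1. 0.0ms @ 0 + 500.0ms (1)
2. 500.0ms @ 1 + 250.0ms (1/2)
3. 750.0ms @ 3/2 + 250.0ms (1/2)
4. 1000.0ms @ 2 + 1250.0ms (5/2)
5. 2250.0ms @ 9/2 + 750.0ms (3/2)

note 5 onset = 9/2b = 2250.0ms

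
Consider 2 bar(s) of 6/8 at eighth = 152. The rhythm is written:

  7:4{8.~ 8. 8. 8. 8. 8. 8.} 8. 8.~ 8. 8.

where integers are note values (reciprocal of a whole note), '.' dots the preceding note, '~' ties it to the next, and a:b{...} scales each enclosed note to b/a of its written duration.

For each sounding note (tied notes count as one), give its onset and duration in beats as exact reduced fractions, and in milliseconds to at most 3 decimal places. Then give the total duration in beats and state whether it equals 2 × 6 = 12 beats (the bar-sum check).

1) 0.0ms=0b +676.692ms=12/7b
2) 676.692ms=12/7b +338.346ms=6/7b
3) 1015.038ms=18/7b +338.346ms=6/7b
4) 1353.383ms=24/7b +338.346ms=6/7b
5) 1691.729ms=30/7b +338.346ms=6/7b
6) 2030.075ms=36/7b +338.346ms=6/7b
7) 2368.421ms=6b +592.105ms=3/2b
8) 2960.526ms=15/2b +1184.211ms=3b
9) 4144.737ms=21/2b +592.105ms=3/2b
Σ=12b of 12 (152bpm 6/8) — PASS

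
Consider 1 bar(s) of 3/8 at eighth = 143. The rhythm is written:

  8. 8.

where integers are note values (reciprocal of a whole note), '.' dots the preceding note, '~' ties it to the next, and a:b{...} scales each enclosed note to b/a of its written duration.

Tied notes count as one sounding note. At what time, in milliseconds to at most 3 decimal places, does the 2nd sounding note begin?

1. 0.0ms @ 0 + 629.371ms (3/2)
2. 629.371ms @ 3/2 + 629.371ms (3/2)

note 2 onset = 3/2b = 629.371ms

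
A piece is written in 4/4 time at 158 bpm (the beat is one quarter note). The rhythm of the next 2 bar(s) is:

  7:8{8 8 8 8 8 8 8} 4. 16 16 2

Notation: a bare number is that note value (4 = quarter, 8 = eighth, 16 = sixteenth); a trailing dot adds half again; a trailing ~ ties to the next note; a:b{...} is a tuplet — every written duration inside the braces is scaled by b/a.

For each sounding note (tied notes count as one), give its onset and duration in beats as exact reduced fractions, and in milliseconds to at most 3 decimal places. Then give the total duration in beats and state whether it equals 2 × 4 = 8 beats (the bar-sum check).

1) 0.0ms=0b +216.998ms=4/7b
2) 216.998ms=4/7b +216.998ms=4/7b
3) 433.996ms=8/7b +216.998ms=4/7b
4) 650.995ms=12/7b +216.998ms=4/7b
5) 867.993ms=16/7b +216.998ms=4/7b
6) 1084.991ms=20/7b +216.998ms=4/7b
7) 1301.989ms=24/7b +216.998ms=4/7b
8) 1518.987ms=4b +569.62ms=3/2b
9) 2088.608ms=11/2b +94.937ms=1/4b
10) 2183.544ms=23/4b +94.937ms=1/4b
11) 2278.481ms=6b +759.494ms=2b
Σ=8b of 8 (158bpm 4/4) — PASS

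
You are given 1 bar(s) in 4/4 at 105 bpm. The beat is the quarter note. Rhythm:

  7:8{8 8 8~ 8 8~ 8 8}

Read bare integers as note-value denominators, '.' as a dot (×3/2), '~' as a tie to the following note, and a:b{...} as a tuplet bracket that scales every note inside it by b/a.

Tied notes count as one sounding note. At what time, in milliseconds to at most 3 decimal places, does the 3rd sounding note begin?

note 3 onset = 8/7b = 653.061ms

1. 0.0ms @ 0 + 326.531ms (4/7)
2. 326.531ms @ 4/7 + 326.531ms (4/7)
3. 653.061ms @ 8/7 + 653.061ms (8/7)
4. 1306.122ms @ 16/7 + 653.061ms (8/7)
5. 1959.184ms @ 24/7 + 326.531ms (4/7)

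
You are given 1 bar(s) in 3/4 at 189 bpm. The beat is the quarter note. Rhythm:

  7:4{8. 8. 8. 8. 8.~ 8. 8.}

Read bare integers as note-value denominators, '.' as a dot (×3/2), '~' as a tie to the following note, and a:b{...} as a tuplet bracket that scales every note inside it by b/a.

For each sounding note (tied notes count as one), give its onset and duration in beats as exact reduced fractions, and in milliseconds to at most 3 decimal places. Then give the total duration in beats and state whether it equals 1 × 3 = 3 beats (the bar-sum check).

1) 0.0ms=0b +136.054ms=3/7b
2) 136.054ms=3/7b +136.054ms=3/7b
3) 272.109ms=6/7b +136.054ms=3/7b
4) 408.163ms=9/7b +136.054ms=3/7b
5) 544.218ms=12/7b +272.109ms=6/7b
6) 816.327ms=18/7b +136.054ms=3/7b
Σ=3b of 3 (189bpm 3/4) — PASS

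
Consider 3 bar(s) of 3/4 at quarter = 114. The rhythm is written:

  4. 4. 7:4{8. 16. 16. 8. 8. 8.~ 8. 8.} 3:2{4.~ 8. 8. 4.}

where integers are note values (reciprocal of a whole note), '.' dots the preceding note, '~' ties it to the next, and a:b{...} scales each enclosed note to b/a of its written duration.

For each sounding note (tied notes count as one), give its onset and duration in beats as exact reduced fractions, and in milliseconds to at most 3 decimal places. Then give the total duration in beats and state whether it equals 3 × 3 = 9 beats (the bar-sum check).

1) 0.0ms=0b +789.474ms=3/2b
2) 789.474ms=3/2b +789.474ms=3/2b
3) 1578.947ms=3b +225.564ms=3/7b
4) 1804.511ms=24/7b +112.782ms=3/14b
5) 1917.293ms=51/14b +112.782ms=3/14b
6) 2030.075ms=27/7b +225.564ms=3/7b
7) 2255.639ms=30/7b +225.564ms=3/7b
8) 2481.203ms=33/7b +451.128ms=6/7b
9) 2932.331ms=39/7b +225.564ms=3/7b
10) 3157.895ms=6b +789.474ms=3/2b
11) 3947.368ms=15/2b +263.158ms=1/2b
12) 4210.526ms=8b +526.316ms=1b
Σ=9b of 9 (114bpm 3/4) — PASS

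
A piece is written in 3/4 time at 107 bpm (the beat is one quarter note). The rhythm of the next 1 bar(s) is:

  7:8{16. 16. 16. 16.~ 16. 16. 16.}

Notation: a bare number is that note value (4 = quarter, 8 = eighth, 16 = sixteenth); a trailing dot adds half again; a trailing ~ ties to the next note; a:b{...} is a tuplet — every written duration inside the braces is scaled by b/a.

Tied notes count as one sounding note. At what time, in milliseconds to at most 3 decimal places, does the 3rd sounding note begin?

note 3 onset = 6/7b = 480.641ms

1. 0.0ms @ 0 + 240.32ms (3/7)
2. 240.32ms @ 3/7 + 240.32ms (3/7)
3. 480.641ms @ 6/7 + 240.32ms (3/7)
4. 720.961ms @ 9/7 + 480.641ms (6/7)
5. 1201.602ms @ 15/7 + 240.32ms (3/7)
6. 1441.923ms @ 18/7 + 240.32ms (3/7)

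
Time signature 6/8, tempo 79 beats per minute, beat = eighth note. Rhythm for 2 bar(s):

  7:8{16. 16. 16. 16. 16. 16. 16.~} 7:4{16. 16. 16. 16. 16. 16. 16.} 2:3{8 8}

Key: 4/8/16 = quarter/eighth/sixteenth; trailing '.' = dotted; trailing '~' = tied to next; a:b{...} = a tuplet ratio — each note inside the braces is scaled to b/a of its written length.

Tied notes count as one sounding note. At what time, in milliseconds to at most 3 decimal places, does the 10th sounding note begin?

1. 0.0ms @ 0 + 650.995ms (6/7)
2. 650.995ms @ 6/7 + 650.995ms (6/7)
3. 1301.989ms @ 12/7 + 650.995ms (6/7)
4. 1952.984ms @ 18/7 + 650.995ms (6/7)
5. 2603.978ms @ 24/7 + 650.995ms (6/7)
6. 3254.973ms @ 30/7 + 650.995ms (6/7)
7. 3905.967ms @ 36/7 + 976.492ms (9/7)
8. 4882.459ms @ 45/7 + 325.497ms (3/7)
9. 5207.957ms @ 48/7 + 325.497ms (3/7)
10. 5533.454ms @ 51/7 + 325.497ms (3/7)
11. 5858.951ms @ 54/7 + 325.497ms (3/7)
12. 6184.448ms @ 57/7 + 325.497ms (3/7)
13. 6509.946ms @ 60/7 + 325.497ms (3/7)
14. 6835.443ms @ 9 + 1139.241ms (3/2)
15. 7974.684ms @ 21/2 + 1139.241ms (3/2)

note 10 onset = 51/7b = 5533.454ms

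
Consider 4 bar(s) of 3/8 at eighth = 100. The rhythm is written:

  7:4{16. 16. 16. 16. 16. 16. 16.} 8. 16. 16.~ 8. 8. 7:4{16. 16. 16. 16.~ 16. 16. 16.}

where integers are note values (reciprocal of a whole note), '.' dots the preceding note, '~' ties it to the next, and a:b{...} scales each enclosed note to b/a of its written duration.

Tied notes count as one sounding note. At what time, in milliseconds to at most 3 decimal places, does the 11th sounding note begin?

1. 0.0ms @ 0 + 257.143ms (3/7)
2. 257.143ms @ 3/7 + 257.143ms (3/7)
3. 514.286ms @ 6/7 + 257.143ms (3/7)
4. 771.429ms @ 9/7 + 257.143ms (3/7)
5. 1028.571ms @ 12/7 + 257.143ms (3/7)
6. 1285.714ms @ 15/7 + 257.143ms (3/7)
7. 1542.857ms @ 18/7 + 257.143ms (3/7)
8. 1800.0ms @ 3 + 900.0ms (3/2)
9. 2700.0ms @ 9/2 + 450.0ms (3/4)
10. 3150.0ms @ 21/4 + 1350.0ms (9/4)
11. 4500.0ms @ 15/2 + 900.0ms (3/2)
12. 5400.0ms @ 9 + 257.143ms (3/7)
13. 5657.143ms @ 66/7 + 257.143ms (3/7)
14. 5914.286ms @ 69/7 + 257.143ms (3/7)
15. 6171.429ms @ 72/7 + 514.286ms (6/7)
16. 6685.714ms @ 78/7 + 257.143ms (3/7)
17. 6942.857ms @ 81/7 + 257.143ms (3/7)

note 11 onset = 15/2b = 4500.0ms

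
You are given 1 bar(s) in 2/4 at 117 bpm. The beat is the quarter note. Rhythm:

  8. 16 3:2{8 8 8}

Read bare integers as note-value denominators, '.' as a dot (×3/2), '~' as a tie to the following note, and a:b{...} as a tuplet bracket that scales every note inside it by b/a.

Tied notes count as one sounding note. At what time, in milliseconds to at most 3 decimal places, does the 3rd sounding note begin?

1. 0.0ms @ 0 + 384.615ms (3/4)
2. 384.615ms @ 3/4 + 128.205ms (1/4)
3. 512.821ms @ 1 + 170.94ms (1/3)
4. 683.761ms @ 4/3 + 170.94ms (1/3)
5. 854.701ms @ 5/3 + 170.94ms (1/3)

note 3 onset = 1b = 512.821ms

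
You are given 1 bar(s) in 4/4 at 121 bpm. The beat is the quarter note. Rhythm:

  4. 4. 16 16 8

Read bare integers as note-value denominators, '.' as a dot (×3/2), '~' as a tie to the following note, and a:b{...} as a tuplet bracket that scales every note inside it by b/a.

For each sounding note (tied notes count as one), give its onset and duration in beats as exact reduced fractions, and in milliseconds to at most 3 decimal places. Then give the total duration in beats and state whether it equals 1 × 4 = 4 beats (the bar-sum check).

1) 0.0ms=0b +743.802ms=3/2b
2) 743.802ms=3/2b +743.802ms=3/2b
3) 1487.603ms=3b +123.967ms=1/4b
4) 1611.57ms=13/4b +123.967ms=1/4b
5) 1735.537ms=7/2b +247.934ms=1/2b
Σ=4b of 4 (121bpm 4/4) — PASS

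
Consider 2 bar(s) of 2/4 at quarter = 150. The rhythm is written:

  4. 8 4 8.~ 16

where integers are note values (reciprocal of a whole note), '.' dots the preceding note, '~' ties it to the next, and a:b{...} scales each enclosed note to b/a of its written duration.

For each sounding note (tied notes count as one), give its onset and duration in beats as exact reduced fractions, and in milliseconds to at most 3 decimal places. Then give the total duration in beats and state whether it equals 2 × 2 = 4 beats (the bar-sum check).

1) 0.0ms=0b +600.0ms=3/2b
2) 600.0ms=3/2b +200.0ms=1/2b
3) 800.0ms=2b +400.0ms=1b
4) 1200.0ms=3b +400.0ms=1b
Σ=4b of 4 (150bpm 2/4) — PASS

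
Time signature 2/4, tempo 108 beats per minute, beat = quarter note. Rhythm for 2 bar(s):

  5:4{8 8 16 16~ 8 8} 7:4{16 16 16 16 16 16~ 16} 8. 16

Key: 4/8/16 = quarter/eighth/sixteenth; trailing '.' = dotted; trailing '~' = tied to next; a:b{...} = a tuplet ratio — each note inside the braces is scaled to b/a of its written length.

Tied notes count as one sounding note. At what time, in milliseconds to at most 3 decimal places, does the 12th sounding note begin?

1. 0.0ms @ 0 + 222.222ms (2/5)
2. 222.222ms @ 2/5 + 222.222ms (2/5)
3. 444.444ms @ 4/5 + 111.111ms (1/5)
4. 555.556ms @ 1 + 333.333ms (3/5)
5. 888.889ms @ 8/5 + 222.222ms (2/5)
6. 1111.111ms @ 2 + 79.365ms (1/7)
7. 1190.476ms @ 15/7 + 79.365ms (1/7)
8. 1269.841ms @ 16/7 + 79.365ms (1/7)
9. 1349.206ms @ 17/7 + 79.365ms (1/7)
10. 1428.571ms @ 18/7 + 79.365ms (1/7)
11. 1507.937ms @ 19/7 + 158.73ms (2/7)
12. 1666.667ms @ 3 + 416.667ms (3/4)
13. 2083.333ms @ 15/4 + 138.889ms (1/4)

note 12 onset = 3b = 1666.667ms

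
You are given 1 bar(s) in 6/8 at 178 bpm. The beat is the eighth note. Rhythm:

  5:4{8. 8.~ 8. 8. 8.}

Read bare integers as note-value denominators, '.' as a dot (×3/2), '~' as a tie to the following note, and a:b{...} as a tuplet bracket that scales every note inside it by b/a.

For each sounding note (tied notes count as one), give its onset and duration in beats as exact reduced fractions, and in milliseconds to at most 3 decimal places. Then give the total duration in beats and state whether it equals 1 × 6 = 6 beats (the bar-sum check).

1) 0.0ms=0b +404.494ms=6/5b
2) 404.494ms=6/5b +808.989ms=12/5b
3) 1213.483ms=18/5b +404.494ms=6/5b
4) 1617.978ms=24/5b +404.494ms=6/5b
Σ=6b of 6 (178bpm 6/8) — PASS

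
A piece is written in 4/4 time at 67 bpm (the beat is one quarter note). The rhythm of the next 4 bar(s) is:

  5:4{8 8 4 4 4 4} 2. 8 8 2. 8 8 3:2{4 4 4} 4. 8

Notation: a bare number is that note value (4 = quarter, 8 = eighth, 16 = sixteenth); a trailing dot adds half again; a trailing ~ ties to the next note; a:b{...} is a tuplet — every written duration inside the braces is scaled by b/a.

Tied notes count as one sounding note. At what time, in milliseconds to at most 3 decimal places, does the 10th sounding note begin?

1. 0.0ms @ 0 + 358.209ms (2/5)
2. 358.209ms @ 2/5 + 358.209ms (2/5)
3. 716.418ms @ 4/5 + 716.418ms (4/5)
4. 1432.836ms @ 8/5 + 716.418ms (4/5)
5. 2149.254ms @ 12/5 + 716.418ms (4/5)
6. 2865.672ms @ 16/5 + 716.418ms (4/5)
7. 3582.09ms @ 4 + 2686.567ms (3)
8. 6268.657ms @ 7 + 447.761ms (1/2)
9. 6716.418ms @ 15/2 + 447.761ms (1/2)
10. 7164.179ms @ 8 + 2686.567ms (3)
11. 9850.746ms @ 11 + 447.761ms (1/2)
12. 10298.507ms @ 23/2 + 447.761ms (1/2)
13. 10746.269ms @ 12 + 597.015ms (2/3)
14. 11343.284ms @ 38/3 + 597.015ms (2/3)
15. 11940.299ms @ 40/3 + 597.015ms (2/3)
16. 12537.313ms @ 14 + 1343.284ms (3/2)
17. 13880.597ms @ 31/2 + 447.761ms (1/2)

note 10 onset = 8b = 7164.179ms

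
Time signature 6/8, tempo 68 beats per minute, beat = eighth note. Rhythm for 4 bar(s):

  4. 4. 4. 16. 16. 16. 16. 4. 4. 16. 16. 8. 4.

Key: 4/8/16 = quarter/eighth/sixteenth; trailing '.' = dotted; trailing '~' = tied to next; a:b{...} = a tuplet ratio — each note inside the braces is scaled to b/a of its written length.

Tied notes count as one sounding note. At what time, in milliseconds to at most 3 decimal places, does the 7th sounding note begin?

1. 0.0ms @ 0 + 2647.059ms (3)
2. 2647.059ms @ 3 + 2647.059ms (3)
3. 5294.118ms @ 6 + 2647.059ms (3)
4. 7941.176ms @ 9 + 661.765ms (3/4)
5. 8602.941ms @ 39/4 + 661.765ms (3/4)
6. 9264.706ms @ 21/2 + 661.765ms (3/4)
7. 9926.471ms @ 45/4 + 661.765ms (3/4)
8. 10588.235ms @ 12 + 2647.059ms (3)
9. 13235.294ms @ 15 + 2647.059ms (3)
10. 15882.353ms @ 18 + 661.765ms (3/4)
11. 16544.118ms @ 75/4 + 661.765ms (3/4)
12. 17205.882ms @ 39/2 + 1323.529ms (3/2)
13. 18529.412ms @ 21 + 2647.059ms (3)

note 7 onset = 45/4b = 9926.471ms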